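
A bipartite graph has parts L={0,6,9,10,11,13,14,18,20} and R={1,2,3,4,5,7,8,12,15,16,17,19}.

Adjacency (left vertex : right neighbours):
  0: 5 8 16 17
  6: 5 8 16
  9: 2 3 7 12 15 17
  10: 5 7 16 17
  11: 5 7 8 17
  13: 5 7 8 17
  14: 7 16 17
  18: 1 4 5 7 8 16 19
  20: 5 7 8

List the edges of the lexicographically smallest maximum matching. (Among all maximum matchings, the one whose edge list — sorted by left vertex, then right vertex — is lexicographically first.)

|M| = 7 (so the lex-smallest maximum matching has 7 edges)
process left vertices in ascending order; for each, take the smallest-labelled available neighbour that still permits 7 edges overall, or leave it unmatched if none does
lex-smallest matching: {0-5, 6-8, 9-2, 10-7, 11-17, 14-16, 18-1}

Lex-smallest maximum matching: {(0,5), (6,8), (9,2), (10,7), (11,17), (14,16), (18,1)}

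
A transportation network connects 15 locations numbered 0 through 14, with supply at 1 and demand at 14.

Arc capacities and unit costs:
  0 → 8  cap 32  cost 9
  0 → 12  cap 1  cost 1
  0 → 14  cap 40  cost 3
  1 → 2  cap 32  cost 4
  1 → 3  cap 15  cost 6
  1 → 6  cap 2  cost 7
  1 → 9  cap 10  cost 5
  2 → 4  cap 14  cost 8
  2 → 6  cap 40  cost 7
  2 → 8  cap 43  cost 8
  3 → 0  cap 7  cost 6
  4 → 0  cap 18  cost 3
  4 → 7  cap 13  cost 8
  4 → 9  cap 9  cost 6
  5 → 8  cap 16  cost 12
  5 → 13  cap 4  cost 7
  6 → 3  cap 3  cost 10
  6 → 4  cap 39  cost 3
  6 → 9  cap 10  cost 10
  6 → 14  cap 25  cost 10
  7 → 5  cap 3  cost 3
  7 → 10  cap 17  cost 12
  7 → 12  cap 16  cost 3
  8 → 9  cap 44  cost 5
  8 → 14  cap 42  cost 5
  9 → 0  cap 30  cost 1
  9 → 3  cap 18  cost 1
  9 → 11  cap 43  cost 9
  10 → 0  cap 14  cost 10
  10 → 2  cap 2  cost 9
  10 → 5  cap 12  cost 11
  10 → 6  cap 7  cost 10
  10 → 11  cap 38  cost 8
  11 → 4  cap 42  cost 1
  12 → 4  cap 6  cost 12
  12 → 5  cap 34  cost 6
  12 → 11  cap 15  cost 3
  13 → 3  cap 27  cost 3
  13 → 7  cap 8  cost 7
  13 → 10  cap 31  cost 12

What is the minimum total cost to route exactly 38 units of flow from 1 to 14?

Minimum cost for 38 units: 550

shortest-cost path #1: 1→9→0→14 push 10 @ unit cost 9 (adds 90)
shortest-cost path #2: 1→3→0→14 push 7 @ unit cost 15 (adds 105)
shortest-cost path #3: 1→6→4→0→14 push 2 @ unit cost 16 (adds 32)
shortest-cost path #4: 1→2→8→14 push 19 @ unit cost 17 (adds 323)
total cost = 550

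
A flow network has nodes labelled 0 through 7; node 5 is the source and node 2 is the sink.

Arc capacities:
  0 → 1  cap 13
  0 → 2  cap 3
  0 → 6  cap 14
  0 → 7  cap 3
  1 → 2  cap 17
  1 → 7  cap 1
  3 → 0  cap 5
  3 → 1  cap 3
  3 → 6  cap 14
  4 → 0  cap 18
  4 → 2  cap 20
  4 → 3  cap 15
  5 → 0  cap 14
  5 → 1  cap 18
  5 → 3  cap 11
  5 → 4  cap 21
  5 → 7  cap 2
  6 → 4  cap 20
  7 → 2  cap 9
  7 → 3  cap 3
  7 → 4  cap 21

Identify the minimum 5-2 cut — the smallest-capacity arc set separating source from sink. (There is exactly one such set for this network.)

Min-cut arcs: {(0,2), (0,7), (1,2), (1,7), (4,2), (5,7)} (total capacity 46)

augment #1: 5→0→2 push 3
augment #2: 5→1→2 push 17
augment #3: 5→4→2 push 20
augment #4: 5→7→2 push 2
augment #5: 5→0→7→2 push 3
augment #6: 5→1→7→2 push 1
max flow = 46; residual-reachable set from 5 gives S-side
cut edges (S→T): {(0,2), (0,7), (1,2), (1,7), (4,2), (5,7)} total cap 46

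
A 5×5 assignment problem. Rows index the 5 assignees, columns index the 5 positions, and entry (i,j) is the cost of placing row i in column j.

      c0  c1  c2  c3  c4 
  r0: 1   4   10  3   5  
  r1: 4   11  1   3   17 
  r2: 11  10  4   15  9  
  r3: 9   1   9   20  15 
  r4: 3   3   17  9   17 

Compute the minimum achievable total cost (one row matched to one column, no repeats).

Minimum assignment cost: 16

optimal assignment: row0→col4 (cost 5), row1→col3 (cost 3), row2→col2 (cost 4), row3→col1 (cost 1), row4→col0 (cost 3)
total = 5 + 3 + 4 + 1 + 3 = 16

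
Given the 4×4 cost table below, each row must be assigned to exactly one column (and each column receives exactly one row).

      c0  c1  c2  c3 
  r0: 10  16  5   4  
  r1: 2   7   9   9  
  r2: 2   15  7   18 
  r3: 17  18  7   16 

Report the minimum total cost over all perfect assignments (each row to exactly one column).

Minimum assignment cost: 20

optimal assignment: row0→col3 (cost 4), row1→col1 (cost 7), row2→col0 (cost 2), row3→col2 (cost 7)
total = 4 + 7 + 2 + 7 = 20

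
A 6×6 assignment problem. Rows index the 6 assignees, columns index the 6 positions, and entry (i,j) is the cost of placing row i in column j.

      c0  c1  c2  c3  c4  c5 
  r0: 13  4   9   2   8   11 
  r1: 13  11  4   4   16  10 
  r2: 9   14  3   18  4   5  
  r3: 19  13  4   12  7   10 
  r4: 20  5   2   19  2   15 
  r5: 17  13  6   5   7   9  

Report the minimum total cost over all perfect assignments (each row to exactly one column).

optimal assignment: row0→col1 (cost 4), row1→col3 (cost 4), row2→col0 (cost 9), row3→col2 (cost 4), row4→col4 (cost 2), row5→col5 (cost 9)
total = 4 + 4 + 9 + 4 + 2 + 9 = 32

Minimum assignment cost: 32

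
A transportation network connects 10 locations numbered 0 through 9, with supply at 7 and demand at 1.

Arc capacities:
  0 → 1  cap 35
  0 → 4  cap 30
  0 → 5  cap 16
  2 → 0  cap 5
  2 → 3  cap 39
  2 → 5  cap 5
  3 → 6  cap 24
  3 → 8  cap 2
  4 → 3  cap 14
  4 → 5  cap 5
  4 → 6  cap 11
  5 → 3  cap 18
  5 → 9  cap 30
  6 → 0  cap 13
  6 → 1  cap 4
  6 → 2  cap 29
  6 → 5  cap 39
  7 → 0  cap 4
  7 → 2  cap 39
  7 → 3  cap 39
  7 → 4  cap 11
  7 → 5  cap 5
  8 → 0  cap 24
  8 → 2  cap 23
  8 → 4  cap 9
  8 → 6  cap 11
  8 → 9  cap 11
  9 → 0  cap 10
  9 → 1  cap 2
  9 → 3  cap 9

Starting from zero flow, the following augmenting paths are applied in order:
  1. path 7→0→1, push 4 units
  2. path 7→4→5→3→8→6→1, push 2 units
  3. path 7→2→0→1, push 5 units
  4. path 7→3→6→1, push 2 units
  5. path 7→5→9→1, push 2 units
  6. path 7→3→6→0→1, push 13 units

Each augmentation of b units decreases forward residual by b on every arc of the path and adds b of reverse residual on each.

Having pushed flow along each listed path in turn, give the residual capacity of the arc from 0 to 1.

Residual capacity of (0,1): 13

after path 1 (7→0→1, push 4): res(0,1)=31
after path 2 (7→4→5→3→8→6→1, push 2): res(0,1)=31
after path 3 (7→2→0→1, push 5): res(0,1)=26
after path 4 (7→3→6→1, push 2): res(0,1)=26
after path 5 (7→5→9→1, push 2): res(0,1)=26
after path 6 (7→3→6→0→1, push 13): res(0,1)=13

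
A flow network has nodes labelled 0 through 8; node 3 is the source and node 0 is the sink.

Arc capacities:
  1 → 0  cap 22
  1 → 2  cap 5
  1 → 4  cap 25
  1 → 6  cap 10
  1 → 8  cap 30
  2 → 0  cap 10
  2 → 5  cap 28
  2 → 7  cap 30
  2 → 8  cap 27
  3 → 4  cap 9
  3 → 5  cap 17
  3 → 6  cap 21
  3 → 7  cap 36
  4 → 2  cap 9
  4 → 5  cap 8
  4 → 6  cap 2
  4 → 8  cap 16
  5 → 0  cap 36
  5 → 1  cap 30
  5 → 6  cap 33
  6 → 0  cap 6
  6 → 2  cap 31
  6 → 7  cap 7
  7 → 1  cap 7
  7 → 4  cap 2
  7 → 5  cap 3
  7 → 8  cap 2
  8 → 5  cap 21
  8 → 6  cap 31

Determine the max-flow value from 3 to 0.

augment #1: 3→5→0 bottleneck 17, total now 17
augment #2: 3→6→0 bottleneck 6, total now 23
augment #3: 3→4→2→0 bottleneck 9, total now 32
augment #4: 3→6→2→0 bottleneck 1, total now 33
augment #5: 3→7→1→0 bottleneck 7, total now 40
augment #6: 3→7→5→0 bottleneck 3, total now 43
augment #7: 3→6→2→5→0 bottleneck 14, total now 57
augment #8: 3→7→4→5→0 bottleneck 2, total now 59
augment #9: 3→7→8→5→1→0 bottleneck 2, total now 61

Maximum flow value: 61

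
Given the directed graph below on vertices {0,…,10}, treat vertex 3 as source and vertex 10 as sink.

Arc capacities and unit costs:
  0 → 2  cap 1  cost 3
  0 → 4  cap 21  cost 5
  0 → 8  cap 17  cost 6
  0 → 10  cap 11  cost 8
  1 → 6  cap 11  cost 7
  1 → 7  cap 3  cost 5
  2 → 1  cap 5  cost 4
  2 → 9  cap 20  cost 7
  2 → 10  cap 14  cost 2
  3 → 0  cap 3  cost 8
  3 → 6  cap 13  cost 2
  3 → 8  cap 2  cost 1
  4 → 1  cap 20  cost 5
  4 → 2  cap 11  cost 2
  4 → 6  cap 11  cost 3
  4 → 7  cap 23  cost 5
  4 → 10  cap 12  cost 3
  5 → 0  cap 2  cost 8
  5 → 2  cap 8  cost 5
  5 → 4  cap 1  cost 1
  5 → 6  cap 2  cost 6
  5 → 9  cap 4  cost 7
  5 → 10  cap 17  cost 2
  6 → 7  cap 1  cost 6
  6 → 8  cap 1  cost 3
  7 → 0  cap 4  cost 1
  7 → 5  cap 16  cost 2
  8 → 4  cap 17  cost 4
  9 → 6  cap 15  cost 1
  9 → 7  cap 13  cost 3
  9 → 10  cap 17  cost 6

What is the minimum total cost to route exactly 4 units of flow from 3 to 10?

shortest-cost path #1: 3→8→4→10 push 2 @ unit cost 8 (adds 16)
shortest-cost path #2: 3→6→8→4→10 push 1 @ unit cost 12 (adds 12)
shortest-cost path #3: 3→6→7→5→10 push 1 @ unit cost 12 (adds 12)
total cost = 40

Minimum cost for 4 units: 40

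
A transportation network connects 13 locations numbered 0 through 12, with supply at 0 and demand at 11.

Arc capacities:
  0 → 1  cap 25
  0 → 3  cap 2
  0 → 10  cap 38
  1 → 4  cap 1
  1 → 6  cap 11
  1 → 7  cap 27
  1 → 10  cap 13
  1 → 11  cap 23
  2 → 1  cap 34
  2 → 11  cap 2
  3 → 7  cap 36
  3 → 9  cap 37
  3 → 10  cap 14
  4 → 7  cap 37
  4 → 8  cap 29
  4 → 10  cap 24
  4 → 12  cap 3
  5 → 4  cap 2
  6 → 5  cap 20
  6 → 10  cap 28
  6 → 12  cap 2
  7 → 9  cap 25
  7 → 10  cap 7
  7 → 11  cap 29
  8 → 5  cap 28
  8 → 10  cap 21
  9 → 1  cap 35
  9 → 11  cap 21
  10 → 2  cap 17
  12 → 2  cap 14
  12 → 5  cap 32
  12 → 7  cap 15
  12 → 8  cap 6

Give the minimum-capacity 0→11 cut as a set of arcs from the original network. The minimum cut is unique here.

Min-cut arcs: {(0,1), (0,3), (10,2)} (total capacity 44)

augment #1: 0→1→11 push 23
augment #2: 0→1→7→11 push 2
augment #3: 0→3→7→11 push 2
augment #4: 0→10→2→11 push 2
augment #5: 0→10→2→1→7→11 push 15
max flow = 44; residual-reachable set from 0 gives S-side
cut edges (S→T): {(0,1), (0,3), (10,2)} total cap 44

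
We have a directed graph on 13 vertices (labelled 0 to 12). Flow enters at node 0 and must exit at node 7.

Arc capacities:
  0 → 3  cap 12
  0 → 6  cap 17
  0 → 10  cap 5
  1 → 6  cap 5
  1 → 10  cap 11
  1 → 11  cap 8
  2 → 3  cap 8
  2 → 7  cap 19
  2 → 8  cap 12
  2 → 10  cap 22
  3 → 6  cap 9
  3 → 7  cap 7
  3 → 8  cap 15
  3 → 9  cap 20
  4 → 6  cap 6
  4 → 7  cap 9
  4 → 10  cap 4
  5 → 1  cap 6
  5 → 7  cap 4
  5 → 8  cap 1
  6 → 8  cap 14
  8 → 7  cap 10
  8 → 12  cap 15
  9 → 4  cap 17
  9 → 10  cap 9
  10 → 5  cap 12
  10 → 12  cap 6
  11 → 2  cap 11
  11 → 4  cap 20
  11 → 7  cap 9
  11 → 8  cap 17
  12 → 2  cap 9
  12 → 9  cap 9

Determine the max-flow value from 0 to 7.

Maximum flow value: 31

augment #1: 0→3→7 bottleneck 7, total now 7
augment #2: 0→3→8→7 bottleneck 5, total now 12
augment #3: 0→6→8→7 bottleneck 5, total now 17
augment #4: 0→10→5→7 bottleneck 4, total now 21
augment #5: 0→10→12→2→7 bottleneck 1, total now 22
augment #6: 0→6→8→12→2→7 bottleneck 8, total now 30
augment #7: 0→6→8→3→9→4→7 bottleneck 1, total now 31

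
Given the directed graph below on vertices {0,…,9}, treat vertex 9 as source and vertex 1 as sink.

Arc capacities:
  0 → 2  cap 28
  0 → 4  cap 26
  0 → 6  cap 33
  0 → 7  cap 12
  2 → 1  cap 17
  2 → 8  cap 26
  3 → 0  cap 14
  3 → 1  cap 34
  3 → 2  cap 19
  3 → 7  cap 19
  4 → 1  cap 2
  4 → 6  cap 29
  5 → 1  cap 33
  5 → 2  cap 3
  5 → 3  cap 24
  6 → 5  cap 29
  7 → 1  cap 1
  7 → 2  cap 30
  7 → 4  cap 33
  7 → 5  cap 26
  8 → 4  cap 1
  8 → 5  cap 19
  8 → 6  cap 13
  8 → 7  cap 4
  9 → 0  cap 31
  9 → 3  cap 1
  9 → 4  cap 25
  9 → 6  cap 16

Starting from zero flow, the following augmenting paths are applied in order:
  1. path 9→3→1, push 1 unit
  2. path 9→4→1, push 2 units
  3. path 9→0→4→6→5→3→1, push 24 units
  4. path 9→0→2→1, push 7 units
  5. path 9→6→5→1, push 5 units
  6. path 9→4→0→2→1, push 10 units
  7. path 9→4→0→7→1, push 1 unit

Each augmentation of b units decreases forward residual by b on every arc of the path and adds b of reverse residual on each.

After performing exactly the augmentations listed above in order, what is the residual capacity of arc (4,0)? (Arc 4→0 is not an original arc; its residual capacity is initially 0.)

Residual capacity of (4,0): 13

after path 1 (9→3→1, push 1): res(4,0)=0
after path 2 (9→4→1, push 2): res(4,0)=0
after path 3 (9→0→4→6→5→3→1, push 24): res(4,0)=24
after path 4 (9→0→2→1, push 7): res(4,0)=24
after path 5 (9→6→5→1, push 5): res(4,0)=24
after path 6 (9→4→0→2→1, push 10): res(4,0)=14
after path 7 (9→4→0→7→1, push 1): res(4,0)=13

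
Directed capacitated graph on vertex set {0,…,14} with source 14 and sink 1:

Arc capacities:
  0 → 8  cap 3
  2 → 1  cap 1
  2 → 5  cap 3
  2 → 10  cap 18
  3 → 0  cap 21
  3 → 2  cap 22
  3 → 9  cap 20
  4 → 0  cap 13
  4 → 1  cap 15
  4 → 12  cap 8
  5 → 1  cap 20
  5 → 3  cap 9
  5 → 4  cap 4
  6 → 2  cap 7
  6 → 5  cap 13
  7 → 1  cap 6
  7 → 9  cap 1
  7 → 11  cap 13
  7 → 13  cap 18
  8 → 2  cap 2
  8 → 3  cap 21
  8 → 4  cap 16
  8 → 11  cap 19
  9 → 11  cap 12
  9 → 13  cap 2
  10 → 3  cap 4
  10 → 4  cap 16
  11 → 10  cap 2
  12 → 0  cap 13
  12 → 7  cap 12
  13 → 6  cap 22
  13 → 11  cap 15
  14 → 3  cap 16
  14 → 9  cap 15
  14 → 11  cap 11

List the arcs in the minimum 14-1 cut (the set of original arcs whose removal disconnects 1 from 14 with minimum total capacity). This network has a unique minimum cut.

augment #1: 14→3→2→1 push 1
augment #2: 14→3→2→5→1 push 3
augment #3: 14→11→10→4→1 push 2
augment #4: 14→3→0→8→4→1 push 3
augment #5: 14→3→2→10→4→1 push 9
augment #6: 14→9→13→6→5→1 push 2
max flow = 20; residual-reachable set from 14 gives S-side
cut edges (S→T): {(9,13), (11,10), (14,3)} total cap 20

Min-cut arcs: {(9,13), (11,10), (14,3)} (total capacity 20)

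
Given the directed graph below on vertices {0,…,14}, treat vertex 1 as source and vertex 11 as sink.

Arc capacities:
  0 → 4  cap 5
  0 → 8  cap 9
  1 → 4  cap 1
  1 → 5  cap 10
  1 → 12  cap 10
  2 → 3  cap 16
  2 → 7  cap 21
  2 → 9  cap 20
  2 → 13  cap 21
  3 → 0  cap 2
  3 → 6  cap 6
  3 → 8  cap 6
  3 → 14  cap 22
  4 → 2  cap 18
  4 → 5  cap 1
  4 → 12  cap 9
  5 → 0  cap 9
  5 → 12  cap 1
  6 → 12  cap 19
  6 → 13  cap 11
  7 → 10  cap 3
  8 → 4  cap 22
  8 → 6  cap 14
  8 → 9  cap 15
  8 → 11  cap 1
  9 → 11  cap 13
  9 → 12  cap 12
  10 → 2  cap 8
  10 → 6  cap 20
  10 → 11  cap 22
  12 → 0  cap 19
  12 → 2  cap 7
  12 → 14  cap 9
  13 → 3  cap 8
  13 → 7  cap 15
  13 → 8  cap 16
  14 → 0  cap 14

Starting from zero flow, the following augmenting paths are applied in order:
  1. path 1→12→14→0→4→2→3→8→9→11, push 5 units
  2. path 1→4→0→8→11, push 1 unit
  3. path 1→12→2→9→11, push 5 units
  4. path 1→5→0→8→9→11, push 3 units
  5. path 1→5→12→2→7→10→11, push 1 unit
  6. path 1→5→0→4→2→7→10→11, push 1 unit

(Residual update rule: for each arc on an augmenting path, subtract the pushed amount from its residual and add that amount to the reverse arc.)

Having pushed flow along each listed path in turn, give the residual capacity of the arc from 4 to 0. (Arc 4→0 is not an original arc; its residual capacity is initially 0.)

Residual capacity of (4,0): 5

after path 1 (1→12→14→0→4→2→3→8→9→11, push 5): res(4,0)=5
after path 2 (1→4→0→8→11, push 1): res(4,0)=4
after path 3 (1→12→2→9→11, push 5): res(4,0)=4
after path 4 (1→5→0→8→9→11, push 3): res(4,0)=4
after path 5 (1→5→12→2→7→10→11, push 1): res(4,0)=4
after path 6 (1→5→0→4→2→7→10→11, push 1): res(4,0)=5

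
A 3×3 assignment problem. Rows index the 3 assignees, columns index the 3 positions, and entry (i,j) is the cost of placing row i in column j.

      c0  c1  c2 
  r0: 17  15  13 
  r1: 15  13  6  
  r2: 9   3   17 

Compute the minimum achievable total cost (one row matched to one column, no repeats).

optimal assignment: row0→col0 (cost 17), row1→col2 (cost 6), row2→col1 (cost 3)
total = 17 + 6 + 3 = 26

Minimum assignment cost: 26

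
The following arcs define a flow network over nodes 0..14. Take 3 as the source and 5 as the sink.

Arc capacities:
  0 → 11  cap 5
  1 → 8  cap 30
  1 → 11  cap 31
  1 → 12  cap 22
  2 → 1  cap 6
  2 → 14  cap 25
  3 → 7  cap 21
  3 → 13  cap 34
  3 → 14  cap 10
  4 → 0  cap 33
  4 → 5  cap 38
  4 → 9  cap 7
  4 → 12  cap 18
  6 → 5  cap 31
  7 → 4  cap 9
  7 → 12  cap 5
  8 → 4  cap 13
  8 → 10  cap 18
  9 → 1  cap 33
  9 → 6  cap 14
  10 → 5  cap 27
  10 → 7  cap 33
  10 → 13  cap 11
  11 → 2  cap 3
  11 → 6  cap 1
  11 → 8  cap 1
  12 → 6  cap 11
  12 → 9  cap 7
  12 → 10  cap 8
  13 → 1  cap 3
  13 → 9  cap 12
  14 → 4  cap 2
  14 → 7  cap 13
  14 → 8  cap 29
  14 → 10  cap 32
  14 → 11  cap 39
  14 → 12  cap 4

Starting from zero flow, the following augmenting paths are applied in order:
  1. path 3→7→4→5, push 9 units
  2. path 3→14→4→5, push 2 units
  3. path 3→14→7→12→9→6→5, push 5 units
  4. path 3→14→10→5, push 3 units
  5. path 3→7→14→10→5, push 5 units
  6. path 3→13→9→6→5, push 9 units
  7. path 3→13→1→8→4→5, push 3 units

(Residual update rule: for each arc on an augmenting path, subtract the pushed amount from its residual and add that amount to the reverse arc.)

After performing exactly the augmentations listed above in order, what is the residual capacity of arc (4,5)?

Residual capacity of (4,5): 24

after path 1 (3→7→4→5, push 9): res(4,5)=29
after path 2 (3→14→4→5, push 2): res(4,5)=27
after path 3 (3→14→7→12→9→6→5, push 5): res(4,5)=27
after path 4 (3→14→10→5, push 3): res(4,5)=27
after path 5 (3→7→14→10→5, push 5): res(4,5)=27
after path 6 (3→13→9→6→5, push 9): res(4,5)=27
after path 7 (3→13→1→8→4→5, push 3): res(4,5)=24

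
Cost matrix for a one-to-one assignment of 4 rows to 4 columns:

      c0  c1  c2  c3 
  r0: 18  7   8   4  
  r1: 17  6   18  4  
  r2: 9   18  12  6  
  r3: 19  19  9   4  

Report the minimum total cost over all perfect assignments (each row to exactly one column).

Minimum assignment cost: 27

optimal assignment: row0→col2 (cost 8), row1→col1 (cost 6), row2→col0 (cost 9), row3→col3 (cost 4)
total = 8 + 6 + 9 + 4 = 27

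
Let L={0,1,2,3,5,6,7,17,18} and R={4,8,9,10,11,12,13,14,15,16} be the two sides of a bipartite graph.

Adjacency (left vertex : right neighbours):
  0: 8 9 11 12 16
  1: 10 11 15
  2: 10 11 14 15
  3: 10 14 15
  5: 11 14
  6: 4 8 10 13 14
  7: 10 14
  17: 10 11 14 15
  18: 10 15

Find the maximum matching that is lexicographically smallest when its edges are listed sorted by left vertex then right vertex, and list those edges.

|M| = 6 (so the lex-smallest maximum matching has 6 edges)
process left vertices in ascending order; for each, take the smallest-labelled available neighbour that still permits 6 edges overall, or leave it unmatched if none does
lex-smallest matching: {0-8, 1-10, 2-11, 3-14, 6-4, 17-15}

Lex-smallest maximum matching: {(0,8), (1,10), (2,11), (3,14), (6,4), (17,15)}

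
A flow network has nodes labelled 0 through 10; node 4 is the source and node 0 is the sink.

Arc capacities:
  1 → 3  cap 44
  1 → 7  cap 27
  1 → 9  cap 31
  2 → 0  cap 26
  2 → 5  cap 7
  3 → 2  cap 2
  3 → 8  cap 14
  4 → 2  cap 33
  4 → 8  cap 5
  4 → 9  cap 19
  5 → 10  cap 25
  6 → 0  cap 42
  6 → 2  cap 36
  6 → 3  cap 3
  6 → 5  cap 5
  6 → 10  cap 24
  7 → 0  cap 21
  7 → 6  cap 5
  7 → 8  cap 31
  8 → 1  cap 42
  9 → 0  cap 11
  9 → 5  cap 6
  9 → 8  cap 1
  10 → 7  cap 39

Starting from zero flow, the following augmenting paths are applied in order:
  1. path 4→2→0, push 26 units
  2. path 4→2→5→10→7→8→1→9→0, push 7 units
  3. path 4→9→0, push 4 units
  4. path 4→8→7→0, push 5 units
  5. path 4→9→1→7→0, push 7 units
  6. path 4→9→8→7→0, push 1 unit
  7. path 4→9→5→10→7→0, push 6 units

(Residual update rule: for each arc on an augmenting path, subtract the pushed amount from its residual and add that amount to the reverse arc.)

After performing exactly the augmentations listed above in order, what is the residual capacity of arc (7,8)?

Residual capacity of (7,8): 30

after path 1 (4→2→0, push 26): res(7,8)=31
after path 2 (4→2→5→10→7→8→1→9→0, push 7): res(7,8)=24
after path 3 (4→9→0, push 4): res(7,8)=24
after path 4 (4→8→7→0, push 5): res(7,8)=29
after path 5 (4→9→1→7→0, push 7): res(7,8)=29
after path 6 (4→9→8→7→0, push 1): res(7,8)=30
after path 7 (4→9→5→10→7→0, push 6): res(7,8)=30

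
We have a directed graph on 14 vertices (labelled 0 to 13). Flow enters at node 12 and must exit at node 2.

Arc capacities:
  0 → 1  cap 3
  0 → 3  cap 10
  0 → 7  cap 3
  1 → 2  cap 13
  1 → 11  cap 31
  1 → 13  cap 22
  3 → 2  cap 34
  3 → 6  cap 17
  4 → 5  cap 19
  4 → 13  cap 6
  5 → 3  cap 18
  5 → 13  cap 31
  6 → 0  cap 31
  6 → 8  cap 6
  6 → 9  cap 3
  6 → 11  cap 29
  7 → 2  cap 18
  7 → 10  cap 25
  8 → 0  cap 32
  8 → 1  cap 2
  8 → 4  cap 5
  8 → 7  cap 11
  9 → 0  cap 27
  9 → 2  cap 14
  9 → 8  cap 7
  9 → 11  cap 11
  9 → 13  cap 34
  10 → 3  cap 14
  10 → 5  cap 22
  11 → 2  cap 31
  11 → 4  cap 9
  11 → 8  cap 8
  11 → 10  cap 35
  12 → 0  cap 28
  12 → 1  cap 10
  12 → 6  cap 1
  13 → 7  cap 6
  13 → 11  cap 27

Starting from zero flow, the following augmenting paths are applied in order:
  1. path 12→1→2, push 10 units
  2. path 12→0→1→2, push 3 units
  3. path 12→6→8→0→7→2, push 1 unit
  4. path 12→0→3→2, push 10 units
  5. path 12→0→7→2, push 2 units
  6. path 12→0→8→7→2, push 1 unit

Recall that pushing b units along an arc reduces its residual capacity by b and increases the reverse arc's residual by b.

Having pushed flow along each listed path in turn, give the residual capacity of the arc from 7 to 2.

Residual capacity of (7,2): 14

after path 1 (12→1→2, push 10): res(7,2)=18
after path 2 (12→0→1→2, push 3): res(7,2)=18
after path 3 (12→6→8→0→7→2, push 1): res(7,2)=17
after path 4 (12→0→3→2, push 10): res(7,2)=17
after path 5 (12→0→7→2, push 2): res(7,2)=15
after path 6 (12→0→8→7→2, push 1): res(7,2)=14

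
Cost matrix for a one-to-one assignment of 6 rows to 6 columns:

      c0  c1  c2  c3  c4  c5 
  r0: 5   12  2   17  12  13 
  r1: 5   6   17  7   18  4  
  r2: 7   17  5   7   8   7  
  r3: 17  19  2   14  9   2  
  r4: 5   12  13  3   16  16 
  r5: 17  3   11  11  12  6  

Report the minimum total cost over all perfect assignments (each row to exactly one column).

Minimum assignment cost: 23

optimal assignment: row0→col2 (cost 2), row1→col0 (cost 5), row2→col4 (cost 8), row3→col5 (cost 2), row4→col3 (cost 3), row5→col1 (cost 3)
total = 2 + 5 + 8 + 2 + 3 + 3 = 23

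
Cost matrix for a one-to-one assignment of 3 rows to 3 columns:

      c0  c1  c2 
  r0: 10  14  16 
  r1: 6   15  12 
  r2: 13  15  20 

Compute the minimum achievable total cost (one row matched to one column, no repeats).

one of 2 optimal assignments: row0→col0 (cost 10), row1→col2 (cost 12), row2→col1 (cost 15)
total = 10 + 12 + 15 = 37

Minimum assignment cost: 37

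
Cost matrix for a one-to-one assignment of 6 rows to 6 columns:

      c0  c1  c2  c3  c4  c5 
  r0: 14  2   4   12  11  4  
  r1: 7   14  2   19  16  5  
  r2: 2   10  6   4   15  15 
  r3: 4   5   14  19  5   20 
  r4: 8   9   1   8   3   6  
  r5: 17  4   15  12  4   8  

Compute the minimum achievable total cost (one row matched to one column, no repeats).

optimal assignment: row0→col1 (cost 2), row1→col5 (cost 5), row2→col3 (cost 4), row3→col0 (cost 4), row4→col2 (cost 1), row5→col4 (cost 4)
total = 2 + 5 + 4 + 4 + 1 + 4 = 20

Minimum assignment cost: 20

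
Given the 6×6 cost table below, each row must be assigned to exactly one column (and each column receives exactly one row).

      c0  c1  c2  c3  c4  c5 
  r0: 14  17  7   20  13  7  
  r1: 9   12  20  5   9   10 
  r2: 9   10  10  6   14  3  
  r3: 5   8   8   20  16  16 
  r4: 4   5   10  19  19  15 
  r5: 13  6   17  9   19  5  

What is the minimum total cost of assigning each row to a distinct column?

optimal assignment: row0→col2 (cost 7), row1→col4 (cost 9), row2→col3 (cost 6), row3→col0 (cost 5), row4→col1 (cost 5), row5→col5 (cost 5)
total = 7 + 9 + 6 + 5 + 5 + 5 = 37

Minimum assignment cost: 37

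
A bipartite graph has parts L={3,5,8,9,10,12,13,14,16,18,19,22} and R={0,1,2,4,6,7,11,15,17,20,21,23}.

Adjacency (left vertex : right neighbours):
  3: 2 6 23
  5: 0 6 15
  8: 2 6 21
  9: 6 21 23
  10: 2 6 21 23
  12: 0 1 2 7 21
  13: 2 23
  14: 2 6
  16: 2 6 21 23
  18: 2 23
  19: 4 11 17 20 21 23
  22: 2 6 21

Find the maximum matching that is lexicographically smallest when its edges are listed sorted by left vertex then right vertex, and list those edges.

Lex-smallest maximum matching: {(3,2), (5,0), (8,6), (9,21), (10,23), (12,1), (19,4)}

|M| = 7 (so the lex-smallest maximum matching has 7 edges)
process left vertices in ascending order; for each, take the smallest-labelled available neighbour that still permits 7 edges overall, or leave it unmatched if none does
lex-smallest matching: {3-2, 5-0, 8-6, 9-21, 10-23, 12-1, 19-4}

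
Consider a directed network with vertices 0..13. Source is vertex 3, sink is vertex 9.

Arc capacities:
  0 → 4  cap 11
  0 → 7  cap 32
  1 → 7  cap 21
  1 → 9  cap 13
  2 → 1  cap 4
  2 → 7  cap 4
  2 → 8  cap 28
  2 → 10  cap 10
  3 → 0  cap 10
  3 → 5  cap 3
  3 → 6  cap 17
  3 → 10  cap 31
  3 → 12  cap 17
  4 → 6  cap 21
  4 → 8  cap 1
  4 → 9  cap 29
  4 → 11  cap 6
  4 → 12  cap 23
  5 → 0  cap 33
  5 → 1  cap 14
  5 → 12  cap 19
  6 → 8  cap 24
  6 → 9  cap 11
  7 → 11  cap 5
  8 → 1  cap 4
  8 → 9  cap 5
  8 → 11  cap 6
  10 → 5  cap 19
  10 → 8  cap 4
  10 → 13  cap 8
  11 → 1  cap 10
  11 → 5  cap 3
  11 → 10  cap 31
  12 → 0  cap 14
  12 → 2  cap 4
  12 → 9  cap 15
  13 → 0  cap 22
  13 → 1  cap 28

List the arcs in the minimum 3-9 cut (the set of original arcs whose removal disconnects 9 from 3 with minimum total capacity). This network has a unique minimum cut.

augment #1: 3→6→9 push 11
augment #2: 3→12→9 push 15
augment #3: 3→0→4→9 push 10
augment #4: 3→5→1→9 push 3
augment #5: 3→6→8→9 push 5
augment #6: 3→6→8→1→9 push 1
augment #7: 3→10→5→1→9 push 9
augment #8: 3→12→0→4→9 push 1
max flow = 55; residual-reachable set from 3 gives S-side
cut edges (S→T): {(0,4), (1,9), (6,9), (8,9), (12,9)} total cap 55

Min-cut arcs: {(0,4), (1,9), (6,9), (8,9), (12,9)} (total capacity 55)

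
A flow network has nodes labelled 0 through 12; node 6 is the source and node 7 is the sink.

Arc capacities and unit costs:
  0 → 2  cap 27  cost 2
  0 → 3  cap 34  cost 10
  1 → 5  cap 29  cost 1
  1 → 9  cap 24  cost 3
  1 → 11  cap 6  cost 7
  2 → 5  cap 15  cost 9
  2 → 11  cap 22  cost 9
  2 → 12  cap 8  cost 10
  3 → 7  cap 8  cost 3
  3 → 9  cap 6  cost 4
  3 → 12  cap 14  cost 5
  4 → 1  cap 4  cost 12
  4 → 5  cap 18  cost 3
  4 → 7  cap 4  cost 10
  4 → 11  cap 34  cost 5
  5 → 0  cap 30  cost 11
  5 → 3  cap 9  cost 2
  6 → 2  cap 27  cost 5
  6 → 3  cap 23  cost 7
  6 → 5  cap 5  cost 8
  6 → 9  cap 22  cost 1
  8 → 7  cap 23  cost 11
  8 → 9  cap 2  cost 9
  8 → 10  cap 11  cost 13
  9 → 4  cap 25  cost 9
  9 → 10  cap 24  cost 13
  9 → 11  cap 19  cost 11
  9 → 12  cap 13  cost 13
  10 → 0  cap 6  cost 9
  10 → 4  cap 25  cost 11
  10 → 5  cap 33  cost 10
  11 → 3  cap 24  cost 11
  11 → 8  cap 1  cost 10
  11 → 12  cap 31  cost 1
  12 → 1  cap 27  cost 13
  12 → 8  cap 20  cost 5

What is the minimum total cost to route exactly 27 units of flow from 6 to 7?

shortest-cost path #1: 6→3→7 push 8 @ unit cost 10 (adds 80)
shortest-cost path #2: 6→9→4→7 push 4 @ unit cost 20 (adds 80)
shortest-cost path #3: 6→3→12→8→7 push 14 @ unit cost 28 (adds 392)
shortest-cost path #4: 6→9→11→12→8→7 push 1 @ unit cost 29 (adds 29)
total cost = 581

Minimum cost for 27 units: 581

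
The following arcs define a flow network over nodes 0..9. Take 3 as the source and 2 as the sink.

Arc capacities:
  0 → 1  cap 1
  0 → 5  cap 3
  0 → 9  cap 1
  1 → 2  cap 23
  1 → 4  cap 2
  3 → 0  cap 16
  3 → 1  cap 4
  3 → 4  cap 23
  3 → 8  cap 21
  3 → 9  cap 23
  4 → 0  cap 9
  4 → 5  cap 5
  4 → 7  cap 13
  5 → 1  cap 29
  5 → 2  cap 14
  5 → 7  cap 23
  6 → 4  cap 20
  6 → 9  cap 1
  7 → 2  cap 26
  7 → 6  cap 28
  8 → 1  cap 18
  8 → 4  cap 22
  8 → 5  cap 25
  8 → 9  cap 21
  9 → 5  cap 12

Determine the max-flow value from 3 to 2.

Maximum flow value: 59

augment #1: 3→1→2 bottleneck 4, total now 4
augment #2: 3→0→1→2 bottleneck 1, total now 5
augment #3: 3→0→5→2 bottleneck 3, total now 8
augment #4: 3→4→5→2 bottleneck 5, total now 13
augment #5: 3→4→7→2 bottleneck 13, total now 26
augment #6: 3→8→1→2 bottleneck 18, total now 44
augment #7: 3→8→5→2 bottleneck 3, total now 47
augment #8: 3→9→5→2 bottleneck 3, total now 50
augment #9: 3→9→5→7→2 bottleneck 9, total now 59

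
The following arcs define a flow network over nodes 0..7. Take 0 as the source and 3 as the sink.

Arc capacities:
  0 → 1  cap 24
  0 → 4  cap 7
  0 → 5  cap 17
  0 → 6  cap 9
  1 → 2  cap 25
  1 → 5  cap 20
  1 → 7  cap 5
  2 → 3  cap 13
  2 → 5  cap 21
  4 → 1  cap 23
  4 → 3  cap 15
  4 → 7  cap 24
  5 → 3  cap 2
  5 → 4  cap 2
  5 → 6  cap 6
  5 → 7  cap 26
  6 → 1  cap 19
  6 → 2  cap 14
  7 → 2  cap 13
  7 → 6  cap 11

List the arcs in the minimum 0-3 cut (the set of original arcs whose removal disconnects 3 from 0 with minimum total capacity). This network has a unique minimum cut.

augment #1: 0→4→3 push 7
augment #2: 0→5→3 push 2
augment #3: 0→1→2→3 push 13
augment #4: 0→5→4→3 push 2
max flow = 24; residual-reachable set from 0 gives S-side
cut edges (S→T): {(0,4), (2,3), (5,3), (5,4)} total cap 24

Min-cut arcs: {(0,4), (2,3), (5,3), (5,4)} (total capacity 24)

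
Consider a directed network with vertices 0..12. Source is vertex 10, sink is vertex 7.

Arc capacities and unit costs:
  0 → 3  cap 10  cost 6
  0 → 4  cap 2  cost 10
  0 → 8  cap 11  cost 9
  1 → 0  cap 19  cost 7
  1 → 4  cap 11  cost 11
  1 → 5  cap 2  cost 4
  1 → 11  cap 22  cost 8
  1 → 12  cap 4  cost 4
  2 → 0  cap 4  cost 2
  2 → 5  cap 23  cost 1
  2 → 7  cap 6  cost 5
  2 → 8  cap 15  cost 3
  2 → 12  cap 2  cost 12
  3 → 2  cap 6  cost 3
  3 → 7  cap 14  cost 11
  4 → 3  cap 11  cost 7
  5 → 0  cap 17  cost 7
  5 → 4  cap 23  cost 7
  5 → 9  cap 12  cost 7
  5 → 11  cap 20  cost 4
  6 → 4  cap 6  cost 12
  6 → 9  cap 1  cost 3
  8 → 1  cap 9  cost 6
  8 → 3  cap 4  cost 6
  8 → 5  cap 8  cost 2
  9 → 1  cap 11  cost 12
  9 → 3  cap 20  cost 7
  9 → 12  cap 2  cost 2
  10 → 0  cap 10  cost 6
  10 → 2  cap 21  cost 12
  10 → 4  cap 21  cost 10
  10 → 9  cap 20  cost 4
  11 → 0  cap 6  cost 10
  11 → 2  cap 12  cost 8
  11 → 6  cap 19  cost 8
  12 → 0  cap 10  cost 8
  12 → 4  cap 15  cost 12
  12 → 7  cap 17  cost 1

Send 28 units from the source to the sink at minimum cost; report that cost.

shortest-cost path #1: 10→9→12→7 push 2 @ unit cost 7 (adds 14)
shortest-cost path #2: 10→2→7 push 6 @ unit cost 17 (adds 102)
shortest-cost path #3: 10→9→1→12→7 push 4 @ unit cost 21 (adds 84)
shortest-cost path #4: 10→9→3→7 push 14 @ unit cost 22 (adds 308)
shortest-cost path #5: 10→2→12→7 push 2 @ unit cost 25 (adds 50)
total cost = 558

Minimum cost for 28 units: 558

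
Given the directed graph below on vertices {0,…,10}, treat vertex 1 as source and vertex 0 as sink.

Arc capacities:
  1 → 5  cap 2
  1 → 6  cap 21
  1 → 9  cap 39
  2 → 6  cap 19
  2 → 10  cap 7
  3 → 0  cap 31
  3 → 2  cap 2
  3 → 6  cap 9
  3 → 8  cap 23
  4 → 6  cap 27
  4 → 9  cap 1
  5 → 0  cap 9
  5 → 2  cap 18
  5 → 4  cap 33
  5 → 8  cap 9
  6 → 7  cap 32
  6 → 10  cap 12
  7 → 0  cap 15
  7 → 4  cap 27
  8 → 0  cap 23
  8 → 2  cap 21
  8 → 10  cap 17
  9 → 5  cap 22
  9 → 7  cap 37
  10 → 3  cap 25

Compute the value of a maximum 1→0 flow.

Maximum flow value: 51

augment #1: 1→5→0 bottleneck 2, total now 2
augment #2: 1→6→7→0 bottleneck 15, total now 17
augment #3: 1→9→5→0 bottleneck 7, total now 24
augment #4: 1→6→10→3→0 bottleneck 6, total now 30
augment #5: 1→9→5→8→0 bottleneck 9, total now 39
augment #6: 1→9→5→2→10→3→0 bottleneck 6, total now 45
augment #7: 1→9→7→6→10→3→0 bottleneck 6, total now 51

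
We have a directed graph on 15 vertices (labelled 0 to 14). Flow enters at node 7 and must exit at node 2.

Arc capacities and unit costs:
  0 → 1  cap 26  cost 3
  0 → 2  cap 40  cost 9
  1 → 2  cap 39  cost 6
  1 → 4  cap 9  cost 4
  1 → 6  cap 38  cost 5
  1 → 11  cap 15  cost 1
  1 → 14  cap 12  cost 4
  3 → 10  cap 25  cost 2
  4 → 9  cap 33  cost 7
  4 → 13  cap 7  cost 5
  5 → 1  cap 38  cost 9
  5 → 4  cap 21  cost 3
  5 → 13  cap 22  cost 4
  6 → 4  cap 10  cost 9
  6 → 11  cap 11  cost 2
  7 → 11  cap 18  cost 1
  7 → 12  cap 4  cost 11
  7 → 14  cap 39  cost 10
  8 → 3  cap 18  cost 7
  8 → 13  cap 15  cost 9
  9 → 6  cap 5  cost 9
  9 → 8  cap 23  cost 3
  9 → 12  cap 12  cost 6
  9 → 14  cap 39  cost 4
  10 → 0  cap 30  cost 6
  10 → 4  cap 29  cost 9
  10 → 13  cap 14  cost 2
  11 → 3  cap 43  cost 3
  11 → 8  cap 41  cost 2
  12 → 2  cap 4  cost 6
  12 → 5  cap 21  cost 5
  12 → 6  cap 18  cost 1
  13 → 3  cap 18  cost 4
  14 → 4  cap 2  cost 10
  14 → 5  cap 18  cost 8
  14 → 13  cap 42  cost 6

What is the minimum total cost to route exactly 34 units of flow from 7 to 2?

Minimum cost for 34 units: 842

shortest-cost path #1: 7→12→2 push 4 @ unit cost 17 (adds 68)
shortest-cost path #2: 7→11→3→10→0→2 push 18 @ unit cost 21 (adds 378)
shortest-cost path #3: 7→14→5→1→2 push 12 @ unit cost 33 (adds 396)
total cost = 842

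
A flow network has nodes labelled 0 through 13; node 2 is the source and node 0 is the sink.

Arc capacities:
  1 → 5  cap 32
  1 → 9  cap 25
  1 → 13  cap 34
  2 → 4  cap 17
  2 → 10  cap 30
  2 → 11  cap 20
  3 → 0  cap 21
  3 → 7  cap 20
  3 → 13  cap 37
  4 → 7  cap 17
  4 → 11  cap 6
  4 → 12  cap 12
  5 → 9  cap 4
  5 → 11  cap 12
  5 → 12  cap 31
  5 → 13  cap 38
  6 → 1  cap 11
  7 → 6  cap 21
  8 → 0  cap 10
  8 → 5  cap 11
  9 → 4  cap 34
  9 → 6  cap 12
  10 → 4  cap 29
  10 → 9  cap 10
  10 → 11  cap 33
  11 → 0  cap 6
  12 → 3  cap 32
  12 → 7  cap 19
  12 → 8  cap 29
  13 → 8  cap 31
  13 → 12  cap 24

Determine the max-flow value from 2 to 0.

augment #1: 2→11→0 bottleneck 6, total now 6
augment #2: 2→4→12→3→0 bottleneck 12, total now 18
augment #3: 2→4→7→6→1→13→8→0 bottleneck 5, total now 23
augment #4: 2→10→9→6→1→13→8→0 bottleneck 5, total now 28
augment #5: 2→10→9→6→1→5→12→3→0 bottleneck 1, total now 29

Maximum flow value: 29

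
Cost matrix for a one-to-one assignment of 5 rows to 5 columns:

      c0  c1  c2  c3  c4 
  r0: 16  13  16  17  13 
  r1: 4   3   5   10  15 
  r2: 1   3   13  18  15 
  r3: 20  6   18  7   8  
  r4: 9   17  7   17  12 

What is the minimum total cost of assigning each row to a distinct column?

Minimum assignment cost: 31

optimal assignment: row0→col4 (cost 13), row1→col1 (cost 3), row2→col0 (cost 1), row3→col3 (cost 7), row4→col2 (cost 7)
total = 13 + 3 + 1 + 7 + 7 = 31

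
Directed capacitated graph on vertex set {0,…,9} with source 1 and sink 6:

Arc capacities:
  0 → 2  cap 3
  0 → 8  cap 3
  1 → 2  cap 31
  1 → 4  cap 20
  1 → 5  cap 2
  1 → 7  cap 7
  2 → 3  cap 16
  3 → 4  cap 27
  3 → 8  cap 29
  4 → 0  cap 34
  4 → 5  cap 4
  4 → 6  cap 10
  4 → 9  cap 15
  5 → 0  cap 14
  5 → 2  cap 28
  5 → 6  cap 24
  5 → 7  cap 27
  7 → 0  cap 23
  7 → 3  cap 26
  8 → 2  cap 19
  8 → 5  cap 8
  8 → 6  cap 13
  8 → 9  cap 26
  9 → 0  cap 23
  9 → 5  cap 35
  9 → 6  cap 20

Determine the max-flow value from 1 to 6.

Maximum flow value: 45

augment #1: 1→4→6 bottleneck 10, total now 10
augment #2: 1→5→6 bottleneck 2, total now 12
augment #3: 1→4→5→6 bottleneck 4, total now 16
augment #4: 1→4→9→6 bottleneck 6, total now 22
augment #5: 1→2→3→8→6 bottleneck 13, total now 35
augment #6: 1→2→3→4→9→6 bottleneck 3, total now 38
augment #7: 1→7→0→8→5→6 bottleneck 3, total now 41
augment #8: 1→7→3→4→9→6 bottleneck 4, total now 45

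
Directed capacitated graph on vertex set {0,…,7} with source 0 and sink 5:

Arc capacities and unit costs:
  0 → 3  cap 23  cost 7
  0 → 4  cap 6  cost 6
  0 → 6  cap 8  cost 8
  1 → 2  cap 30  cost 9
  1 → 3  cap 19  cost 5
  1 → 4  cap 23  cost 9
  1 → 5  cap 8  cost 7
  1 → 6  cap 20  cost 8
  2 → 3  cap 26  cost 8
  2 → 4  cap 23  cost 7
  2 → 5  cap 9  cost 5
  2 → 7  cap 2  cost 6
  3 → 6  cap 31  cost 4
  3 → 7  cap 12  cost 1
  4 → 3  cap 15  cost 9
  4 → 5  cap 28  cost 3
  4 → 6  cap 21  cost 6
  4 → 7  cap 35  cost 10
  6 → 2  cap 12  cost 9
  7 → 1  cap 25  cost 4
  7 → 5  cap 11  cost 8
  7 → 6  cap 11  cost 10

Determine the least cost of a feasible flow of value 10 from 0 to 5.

Minimum cost for 10 units: 118

shortest-cost path #1: 0→4→5 push 6 @ unit cost 9 (adds 54)
shortest-cost path #2: 0→3→7→5 push 4 @ unit cost 16 (adds 64)
total cost = 118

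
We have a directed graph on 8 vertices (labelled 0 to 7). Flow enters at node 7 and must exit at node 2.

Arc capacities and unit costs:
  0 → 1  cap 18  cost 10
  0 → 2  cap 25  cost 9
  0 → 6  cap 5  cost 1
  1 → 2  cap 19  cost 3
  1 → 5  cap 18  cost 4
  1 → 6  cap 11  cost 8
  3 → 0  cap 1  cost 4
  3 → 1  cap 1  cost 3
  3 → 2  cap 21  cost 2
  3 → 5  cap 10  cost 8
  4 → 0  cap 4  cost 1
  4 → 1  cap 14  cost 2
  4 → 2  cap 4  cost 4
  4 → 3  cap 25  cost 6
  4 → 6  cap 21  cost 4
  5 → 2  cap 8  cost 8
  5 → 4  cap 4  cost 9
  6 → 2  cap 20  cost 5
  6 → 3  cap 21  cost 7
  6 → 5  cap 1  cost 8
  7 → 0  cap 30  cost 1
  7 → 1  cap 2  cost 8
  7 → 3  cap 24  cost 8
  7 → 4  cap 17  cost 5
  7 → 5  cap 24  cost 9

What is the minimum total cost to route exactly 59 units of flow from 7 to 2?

Minimum cost for 59 units: 571

shortest-cost path #1: 7→0→6→2 push 5 @ unit cost 7 (adds 35)
shortest-cost path #2: 7→4→2 push 4 @ unit cost 9 (adds 36)
shortest-cost path #3: 7→0→2 push 25 @ unit cost 10 (adds 250)
shortest-cost path #4: 7→3→2 push 21 @ unit cost 10 (adds 210)
shortest-cost path #5: 7→4→1→2 push 4 @ unit cost 10 (adds 40)
total cost = 571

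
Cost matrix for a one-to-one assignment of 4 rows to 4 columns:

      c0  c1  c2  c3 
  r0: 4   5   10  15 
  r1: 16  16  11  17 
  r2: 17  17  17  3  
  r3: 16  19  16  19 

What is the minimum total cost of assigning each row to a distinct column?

optimal assignment: row0→col1 (cost 5), row1→col2 (cost 11), row2→col3 (cost 3), row3→col0 (cost 16)
total = 5 + 11 + 3 + 16 = 35

Minimum assignment cost: 35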